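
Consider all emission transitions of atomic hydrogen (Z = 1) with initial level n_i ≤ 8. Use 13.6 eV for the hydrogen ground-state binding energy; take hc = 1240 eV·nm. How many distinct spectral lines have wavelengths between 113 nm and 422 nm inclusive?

4

Enumerate all n_i → n_f pairs with 1 ≤ n_f < n_i ≤ 8 and compute λ = 1240 / [13.6·1·(1/n_f² − 1/n_i²)].
Lines falling in [113, 422] nm: 2→1 (121.6 nm), 8→2 (389.0 nm), 7→2 (397.1 nm), 6→2 (410.3 nm).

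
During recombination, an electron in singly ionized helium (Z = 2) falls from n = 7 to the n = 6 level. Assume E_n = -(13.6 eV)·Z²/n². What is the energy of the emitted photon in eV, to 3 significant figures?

The Bohr energies scale as Z², so for Z = 2: E_n = −54.40/n² eV.
E_7 = −54.40/49 = −1.110 eV and E_6 = −54.40/36 = −1.511 eV.
The photon energy is |E_7 − E_6| = 0.401 eV.

0.401 eV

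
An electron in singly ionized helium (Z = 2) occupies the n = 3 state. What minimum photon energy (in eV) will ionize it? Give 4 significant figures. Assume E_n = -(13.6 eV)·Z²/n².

E_n = −13.6 Z²/n² = −54.40/n² eV for Z = 2.
E_3 = −54.40/9 = −6.044 eV, so ionization (to E = 0) requires 6.044 eV.

6.044 eV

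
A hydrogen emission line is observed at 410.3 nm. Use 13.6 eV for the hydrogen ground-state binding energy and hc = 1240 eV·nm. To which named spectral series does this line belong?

ΔE = 1240/410.3 = 3.022 eV.
This matches 13.6 × (1/2² − 1/6²), so n_f = 2: the Balmer series.

Balmer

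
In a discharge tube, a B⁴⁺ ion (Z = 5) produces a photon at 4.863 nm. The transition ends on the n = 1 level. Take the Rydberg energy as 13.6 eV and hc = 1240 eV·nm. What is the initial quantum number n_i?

The photon energy is ΔE = hc/λ = 1240 / 4.863 = 255.0 eV.
With Z = 5, ΔE = 340.0 × (1/n_f² − 1/n_i²), so 1/n_f² − 1/n_i² = 0.7500.
With n_f = 1: 1/n_i² = 1/1 − 0.7500 = 0.2500, so n_i ≈ 2.00.

n_i = 2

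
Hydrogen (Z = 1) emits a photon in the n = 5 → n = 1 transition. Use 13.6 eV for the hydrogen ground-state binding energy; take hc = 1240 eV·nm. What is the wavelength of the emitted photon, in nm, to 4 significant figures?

ΔE = 13.60 × (1/1² − 1/5²) = 13.60 × 0.9600 = 13.06 eV.
λ = hc/ΔE = 1240 / 13.06 = 94.98 nm.

94.98 nm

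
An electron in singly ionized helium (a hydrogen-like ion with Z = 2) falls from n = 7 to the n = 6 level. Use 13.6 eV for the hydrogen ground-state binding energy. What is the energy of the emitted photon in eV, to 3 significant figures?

0.401 eV

The Bohr energies scale as Z², so for Z = 2: E_n = −54.40/n² eV.
E_7 = −54.40/49 = −1.110 eV and E_6 = −54.40/36 = −1.511 eV.
The photon energy is |E_7 − E_6| = 0.401 eV.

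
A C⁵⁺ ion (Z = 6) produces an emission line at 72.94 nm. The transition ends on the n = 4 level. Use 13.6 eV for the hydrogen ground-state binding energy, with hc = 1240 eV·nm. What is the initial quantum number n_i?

The photon energy is ΔE = hc/λ = 1240 / 72.94 = 17.00 eV.
With Z = 6, ΔE = 489.6 × (1/n_f² − 1/n_i²), so 1/n_f² − 1/n_i² = 0.03472.
With n_f = 4: 1/n_i² = 1/16 − 0.03472 = 0.02778, so n_i ≈ 6.00.

n_i = 6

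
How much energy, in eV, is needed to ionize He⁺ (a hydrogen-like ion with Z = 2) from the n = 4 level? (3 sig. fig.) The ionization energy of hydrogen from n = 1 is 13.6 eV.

E_n = −13.6 Z²/n² = −54.40/n² eV for Z = 2.
E_4 = −54.40/16 = −3.40 eV, so ionization (to E = 0) requires 3.40 eV.

3.40 eV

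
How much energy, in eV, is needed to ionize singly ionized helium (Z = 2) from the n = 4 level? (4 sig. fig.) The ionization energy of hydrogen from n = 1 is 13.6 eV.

E_n = −13.6 Z²/n² = −54.40/n² eV for Z = 2.
E_4 = −54.40/16 = −3.400 eV, so ionization (to E = 0) requires 3.400 eV.

3.400 eV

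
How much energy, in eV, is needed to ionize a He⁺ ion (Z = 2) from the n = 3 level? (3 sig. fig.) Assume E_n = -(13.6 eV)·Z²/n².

E_n = −13.6 Z²/n² = −54.40/n² eV for Z = 2.
E_3 = −54.40/9 = −6.04 eV, so ionization (to E = 0) requires 6.04 eV.

6.04 eV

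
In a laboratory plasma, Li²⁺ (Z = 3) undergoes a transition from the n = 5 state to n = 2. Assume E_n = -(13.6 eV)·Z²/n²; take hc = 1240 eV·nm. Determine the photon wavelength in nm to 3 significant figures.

For Z = 3 the level energies scale as Z², so the effective Rydberg energy is 13.6 × 9 = 122.4 eV.
ΔE = 122.4 × (1/2² − 1/5²) = 122.4 × 0.2100 = 25.70 eV.
λ = hc/ΔE = 1240 / 25.70 = 48.2 nm.

48.2 nm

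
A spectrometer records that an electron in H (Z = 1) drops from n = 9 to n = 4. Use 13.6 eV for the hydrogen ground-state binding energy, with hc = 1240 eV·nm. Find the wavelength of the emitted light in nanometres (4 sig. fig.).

1818 nm

ΔE = 13.60 × (1/4² − 1/9²) = 13.60 × 0.05015 = 0.6821 eV.
λ = hc/ΔE = 1240 / 0.6821 = 1818 nm.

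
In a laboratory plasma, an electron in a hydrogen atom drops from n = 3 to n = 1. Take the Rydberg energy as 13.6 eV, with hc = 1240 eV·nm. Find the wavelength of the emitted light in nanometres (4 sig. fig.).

102.6 nm

ΔE = 13.60 × (1/1² − 1/3²) = 13.60 × 0.8889 = 12.09 eV.
λ = hc/ΔE = 1240 / 12.09 = 102.6 nm.
This line belongs to the Lyman series.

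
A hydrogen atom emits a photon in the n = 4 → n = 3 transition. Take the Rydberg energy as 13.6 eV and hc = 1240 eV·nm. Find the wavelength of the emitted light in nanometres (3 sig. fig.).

ΔE = 13.60 × (1/3² − 1/4²) = 13.60 × 0.04861 = 0.6611 eV.
λ = hc/ΔE = 1240 / 0.6611 = 1880 nm.

1880 nm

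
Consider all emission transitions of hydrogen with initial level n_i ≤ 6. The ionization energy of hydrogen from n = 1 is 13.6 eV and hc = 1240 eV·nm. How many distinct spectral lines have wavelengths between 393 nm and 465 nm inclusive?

Enumerate all n_i → n_f pairs with 1 ≤ n_f < n_i ≤ 6 and compute λ = 1240 / [13.6·1·(1/n_f² − 1/n_i²)].
Lines falling in [393, 465] nm: 6→2 (410.3 nm), 5→2 (434.2 nm).

2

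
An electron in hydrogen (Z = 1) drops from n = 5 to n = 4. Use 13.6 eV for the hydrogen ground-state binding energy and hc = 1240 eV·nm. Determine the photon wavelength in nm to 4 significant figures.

ΔE = 13.60 × (1/4² − 1/5²) = 13.60 × 0.02250 = 0.3060 eV.
λ = hc/ΔE = 1240 / 0.3060 = 4052 nm.

4052 nm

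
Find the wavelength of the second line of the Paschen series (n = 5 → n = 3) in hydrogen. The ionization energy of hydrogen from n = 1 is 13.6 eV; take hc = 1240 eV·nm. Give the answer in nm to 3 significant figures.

The Paschen series terminates on n_f = 3; the second line has n_i = 3+2 = 5.
ΔE = 13.60 × (1/3² − 1/5²) = 0.9671 eV.
λ = 1240 / 0.9671 = 1280 nm.

1280 nm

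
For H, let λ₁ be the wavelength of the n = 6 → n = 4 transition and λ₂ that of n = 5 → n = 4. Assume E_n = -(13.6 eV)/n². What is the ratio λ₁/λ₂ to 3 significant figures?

0.648

λ ∝ 1/ΔE ∝ 1/(1/n_f² − 1/n_i²), and the Z² and hc factors cancel in the ratio.
λ₁/λ₂ = (1/4² − 1/5²)/(1/4² − 1/6²) = 0.02250/0.03472 = 0.648.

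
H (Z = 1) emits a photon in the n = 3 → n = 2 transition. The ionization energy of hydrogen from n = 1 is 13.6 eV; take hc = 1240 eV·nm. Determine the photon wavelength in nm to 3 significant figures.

ΔE = 13.60 × (1/2² − 1/3²) = 13.60 × 0.1389 = 1.889 eV.
λ = hc/ΔE = 1240 / 1.889 = 656 nm.

656 nm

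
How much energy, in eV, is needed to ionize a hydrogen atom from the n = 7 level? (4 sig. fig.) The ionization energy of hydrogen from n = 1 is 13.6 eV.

0.2776 eV

E_7 = −13.60/49 = −0.2776 eV, so ionization (to E = 0) requires 0.2776 eV.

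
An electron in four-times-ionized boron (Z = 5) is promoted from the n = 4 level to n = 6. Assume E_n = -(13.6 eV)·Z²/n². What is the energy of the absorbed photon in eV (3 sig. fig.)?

The Bohr energies scale as Z², so for Z = 5: E_n = −340.0/n² eV.
E_6 = −340.0/36 = −9.444 eV and E_4 = −340.0/16 = −21.25 eV.
The photon energy is |E_6 − E_4| = 11.8 eV.

11.8 eV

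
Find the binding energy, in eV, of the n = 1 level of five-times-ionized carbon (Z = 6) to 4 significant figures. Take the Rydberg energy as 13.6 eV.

E_n = −13.6 Z²/n² = −489.6/n² eV for Z = 6.
E_1 = −489.6/1 = −489.6 eV, so ionization (to E = 0) requires 489.6 eV.

489.6 eV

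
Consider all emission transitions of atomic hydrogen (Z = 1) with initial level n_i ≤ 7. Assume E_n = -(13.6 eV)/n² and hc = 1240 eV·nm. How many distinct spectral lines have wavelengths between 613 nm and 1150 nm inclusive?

3

Enumerate all n_i → n_f pairs with 1 ≤ n_f < n_i ≤ 7 and compute λ = 1240 / [13.6·1·(1/n_f² − 1/n_i²)].
Lines falling in [613, 1150] nm: 3→2 (656.5 nm), 7→3 (1005 nm), 6→3 (1094 nm).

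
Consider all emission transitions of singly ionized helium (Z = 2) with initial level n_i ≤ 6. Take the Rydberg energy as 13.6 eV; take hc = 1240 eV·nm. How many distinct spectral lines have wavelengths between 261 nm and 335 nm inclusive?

Enumerate all n_i → n_f pairs with 1 ≤ n_f < n_i ≤ 6 and compute λ = 1240 / [13.6·4·(1/n_f² − 1/n_i²)].
Lines falling in [261, 335] nm: 6→3 (273.5 nm), 5→3 (320.5 nm).

2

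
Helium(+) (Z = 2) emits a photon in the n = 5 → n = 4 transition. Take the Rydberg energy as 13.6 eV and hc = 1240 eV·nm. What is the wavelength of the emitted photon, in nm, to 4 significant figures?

For Z = 2 the level energies scale as Z², so the effective Rydberg energy is 13.6 × 4 = 54.40 eV.
ΔE = 54.40 × (1/4² − 1/5²) = 54.40 × 0.02250 = 1.224 eV.
λ = hc/ΔE = 1240 / 1.224 = 1013 nm.

1013 nm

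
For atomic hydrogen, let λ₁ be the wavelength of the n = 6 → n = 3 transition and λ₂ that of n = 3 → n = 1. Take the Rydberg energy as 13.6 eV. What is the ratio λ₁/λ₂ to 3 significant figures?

λ ∝ 1/ΔE ∝ 1/(1/n_f² − 1/n_i²), and the Z² and hc factors cancel in the ratio.
λ₁/λ₂ = (1/1² − 1/3²)/(1/3² − 1/6²) = 0.8889/0.08333 = 10.7.

10.7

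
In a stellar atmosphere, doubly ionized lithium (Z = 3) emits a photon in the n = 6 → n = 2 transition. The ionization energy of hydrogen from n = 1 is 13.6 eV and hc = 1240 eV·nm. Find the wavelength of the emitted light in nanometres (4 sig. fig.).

For Z = 3 the level energies scale as Z², so the effective Rydberg energy is 13.6 × 9 = 122.4 eV.
ΔE = 122.4 × (1/2² − 1/6²) = 122.4 × 0.2222 = 27.20 eV.
λ = hc/ΔE = 1240 / 27.20 = 45.59 nm.

45.59 nm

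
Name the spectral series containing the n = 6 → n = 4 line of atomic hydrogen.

The series is set by the lower level: n_f = 4 is the Brackett series.

Brackett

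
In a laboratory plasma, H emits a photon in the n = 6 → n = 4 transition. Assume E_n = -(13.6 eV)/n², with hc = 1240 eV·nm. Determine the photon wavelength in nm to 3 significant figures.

ΔE = 13.60 × (1/4² − 1/6²) = 13.60 × 0.03472 = 0.4722 eV.
λ = hc/ΔE = 1240 / 0.4722 = 2630 nm.

2630 nm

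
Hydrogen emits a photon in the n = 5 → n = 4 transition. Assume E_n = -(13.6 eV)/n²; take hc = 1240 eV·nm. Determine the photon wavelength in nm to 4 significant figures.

4052 nm

ΔE = 13.60 × (1/4² − 1/5²) = 13.60 × 0.02250 = 0.3060 eV.
λ = hc/ΔE = 1240 / 0.3060 = 4052 nm.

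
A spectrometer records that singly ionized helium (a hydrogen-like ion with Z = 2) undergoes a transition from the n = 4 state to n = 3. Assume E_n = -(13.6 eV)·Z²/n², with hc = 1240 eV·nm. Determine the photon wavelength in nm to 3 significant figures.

469 nm

For Z = 2 the level energies scale as Z², so the effective Rydberg energy is 13.6 × 4 = 54.40 eV.
ΔE = 54.40 × (1/3² − 1/4²) = 54.40 × 0.04861 = 2.644 eV.
λ = hc/ΔE = 1240 / 2.644 = 469 nm.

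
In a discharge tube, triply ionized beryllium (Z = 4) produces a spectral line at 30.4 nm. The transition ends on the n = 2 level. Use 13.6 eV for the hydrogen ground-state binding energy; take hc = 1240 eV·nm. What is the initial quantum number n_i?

The photon energy is ΔE = hc/λ = 1240 / 30.4 = 40.79 eV.
With Z = 4, ΔE = 217.6 × (1/n_f² − 1/n_i²), so 1/n_f² − 1/n_i² = 0.1875.
With n_f = 2: 1/n_i² = 1/4 − 0.1875 = 0.06255, so n_i ≈ 4.00.

n_i = 4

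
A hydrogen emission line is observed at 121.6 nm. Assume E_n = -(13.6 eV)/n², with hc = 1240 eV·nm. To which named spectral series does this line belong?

ΔE = 1240/121.6 = 10.20 eV.
This matches 13.6 × (1/1² − 1/2²), so n_f = 1: the Lyman series.

Lyman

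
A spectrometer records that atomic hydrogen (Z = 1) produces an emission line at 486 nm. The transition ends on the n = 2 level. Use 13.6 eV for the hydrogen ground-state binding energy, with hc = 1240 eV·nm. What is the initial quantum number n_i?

The photon energy is ΔE = hc/λ = 1240 / 486 = 2.551 eV.
With Z = 1, ΔE = 13.60 × (1/n_f² − 1/n_i²), so 1/n_f² − 1/n_i² = 0.1876.
With n_f = 2: 1/n_i² = 1/4 − 0.1876 = 0.06239, so n_i ≈ 4.00.

n_i = 4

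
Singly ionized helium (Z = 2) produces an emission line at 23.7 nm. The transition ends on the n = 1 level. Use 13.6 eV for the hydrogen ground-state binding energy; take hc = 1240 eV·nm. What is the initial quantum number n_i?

n_i = 5

The photon energy is ΔE = hc/λ = 1240 / 23.7 = 52.32 eV.
With Z = 2, ΔE = 54.40 × (1/n_f² − 1/n_i²), so 1/n_f² − 1/n_i² = 0.9618.
With n_f = 1: 1/n_i² = 1/1 − 0.9618 = 0.03822, so n_i ≈ 5.11.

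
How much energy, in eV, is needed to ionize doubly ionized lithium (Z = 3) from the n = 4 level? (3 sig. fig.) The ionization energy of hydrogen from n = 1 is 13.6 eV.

E_n = −13.6 Z²/n² = −122.4/n² eV for Z = 3.
E_4 = −122.4/16 = −7.65 eV, so ionization (to E = 0) requires 7.65 eV.

7.65 eV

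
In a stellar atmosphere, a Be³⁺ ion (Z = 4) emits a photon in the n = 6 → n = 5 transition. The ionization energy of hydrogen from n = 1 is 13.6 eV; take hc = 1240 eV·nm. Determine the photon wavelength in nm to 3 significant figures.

For Z = 4 the level energies scale as Z², so the effective Rydberg energy is 13.6 × 16 = 217.6 eV.
ΔE = 217.6 × (1/5² − 1/6²) = 217.6 × 0.01222 = 2.660 eV.
λ = hc/ΔE = 1240 / 2.660 = 466 nm.

466 nm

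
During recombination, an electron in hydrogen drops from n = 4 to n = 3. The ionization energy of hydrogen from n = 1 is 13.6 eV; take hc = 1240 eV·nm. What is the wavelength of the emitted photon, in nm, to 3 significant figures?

ΔE = 13.60 × (1/3² − 1/4²) = 13.60 × 0.04861 = 0.6611 eV.
λ = hc/ΔE = 1240 / 0.6611 = 1880 nm.

1880 nm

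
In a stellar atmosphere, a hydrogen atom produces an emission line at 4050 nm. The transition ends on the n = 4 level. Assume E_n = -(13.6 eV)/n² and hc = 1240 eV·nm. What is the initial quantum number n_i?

The photon energy is ΔE = hc/λ = 1240 / 4050 = 0.3062 eV.
With Z = 1, ΔE = 13.60 × (1/n_f² − 1/n_i²), so 1/n_f² − 1/n_i² = 0.02251.
With n_f = 4: 1/n_i² = 1/16 − 0.02251 = 0.03999, so n_i ≈ 5.00.

n_i = 5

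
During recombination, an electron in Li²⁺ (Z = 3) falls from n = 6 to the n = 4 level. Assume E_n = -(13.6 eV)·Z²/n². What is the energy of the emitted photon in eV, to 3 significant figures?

4.25 eV

The Bohr energies scale as Z², so for Z = 3: E_n = −122.4/n² eV.
E_6 = −122.4/36 = −3.400 eV and E_4 = −122.4/16 = −7.650 eV.
The photon energy is |E_6 − E_4| = 4.25 eV.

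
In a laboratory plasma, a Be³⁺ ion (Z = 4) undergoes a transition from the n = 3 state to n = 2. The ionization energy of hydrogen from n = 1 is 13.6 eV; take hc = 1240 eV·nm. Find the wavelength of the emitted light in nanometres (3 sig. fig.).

41.0 nm

For Z = 4 the level energies scale as Z², so the effective Rydberg energy is 13.6 × 16 = 217.6 eV.
ΔE = 217.6 × (1/2² − 1/3²) = 217.6 × 0.1389 = 30.22 eV.
λ = hc/ΔE = 1240 / 30.22 = 41.0 nm.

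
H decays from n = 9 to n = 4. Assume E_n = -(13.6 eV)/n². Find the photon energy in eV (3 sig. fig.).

0.682 eV

E_9 = −13.60/81 = −0.1679 eV and E_4 = −13.60/16 = −0.8500 eV.
The photon energy is |E_9 − E_4| = 0.682 eV.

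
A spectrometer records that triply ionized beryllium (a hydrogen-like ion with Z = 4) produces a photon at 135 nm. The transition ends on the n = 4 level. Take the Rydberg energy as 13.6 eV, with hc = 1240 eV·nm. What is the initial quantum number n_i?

n_i = 7

The photon energy is ΔE = hc/λ = 1240 / 135 = 9.185 eV.
With Z = 4, ΔE = 217.6 × (1/n_f² − 1/n_i²), so 1/n_f² − 1/n_i² = 0.04221.
With n_f = 4: 1/n_i² = 1/16 − 0.04221 = 0.02029, so n_i ≈ 7.02.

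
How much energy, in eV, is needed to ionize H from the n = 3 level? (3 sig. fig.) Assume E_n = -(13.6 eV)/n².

1.51 eV

E_3 = −13.60/9 = −1.51 eV, so ionization (to E = 0) requires 1.51 eV.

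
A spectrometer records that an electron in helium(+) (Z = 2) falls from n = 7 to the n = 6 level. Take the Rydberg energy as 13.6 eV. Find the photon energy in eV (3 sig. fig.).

The Bohr energies scale as Z², so for Z = 2: E_n = −54.40/n² eV.
E_7 = −54.40/49 = −1.110 eV and E_6 = −54.40/36 = −1.511 eV.
The photon energy is |E_7 − E_6| = 0.401 eV.

0.401 eV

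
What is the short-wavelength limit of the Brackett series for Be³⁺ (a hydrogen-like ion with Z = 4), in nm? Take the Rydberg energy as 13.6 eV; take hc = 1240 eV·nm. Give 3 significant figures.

The Brackett series has lower level n_f = 4; the series limit corresponds to n_i → ∞.
ΔE_max = 13.6 × 16 / 4² = 13.60 eV.
λ_min = 1240 / 13.60 = 91.2 nm.

91.2 nm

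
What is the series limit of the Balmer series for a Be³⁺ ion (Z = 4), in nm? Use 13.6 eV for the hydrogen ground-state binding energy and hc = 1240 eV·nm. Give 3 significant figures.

22.8 nm

The Balmer series has lower level n_f = 2; the series limit corresponds to n_i → ∞.
ΔE_max = 13.6 × 16 / 2² = 54.40 eV.
λ_min = 1240 / 54.40 = 22.8 nm.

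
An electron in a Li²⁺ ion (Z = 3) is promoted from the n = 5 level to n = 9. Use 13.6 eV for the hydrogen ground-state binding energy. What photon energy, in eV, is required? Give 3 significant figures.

The Bohr energies scale as Z², so for Z = 3: E_n = −122.4/n² eV.
E_9 = −122.4/81 = −1.511 eV and E_5 = −122.4/25 = −4.896 eV.
The photon energy is |E_9 − E_5| = 3.38 eV.

3.38 eV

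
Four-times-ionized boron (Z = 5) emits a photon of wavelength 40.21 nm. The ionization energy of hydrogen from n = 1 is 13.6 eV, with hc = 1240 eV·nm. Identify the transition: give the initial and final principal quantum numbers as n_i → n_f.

The photon energy is ΔE = hc/λ = 1240 / 40.21 = 30.84 eV.
With Z = 5, ΔE = 340.0 × (1/n_f² − 1/n_i²), so 1/n_f² − 1/n_i² = 0.09070.
Trying n_f = 3 gives 1/n_i² = 0.02041, i.e. n_i ≈ 7; this pair matches.

n_i = 7, n_f = 3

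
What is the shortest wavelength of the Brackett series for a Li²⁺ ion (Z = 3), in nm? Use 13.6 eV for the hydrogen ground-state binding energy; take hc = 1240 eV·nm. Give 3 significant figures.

The Brackett series has lower level n_f = 4; the series limit corresponds to n_i → ∞.
ΔE_max = 13.6 × 9 / 4² = 7.650 eV.
λ_min = 1240 / 7.650 = 162 nm.

162 nm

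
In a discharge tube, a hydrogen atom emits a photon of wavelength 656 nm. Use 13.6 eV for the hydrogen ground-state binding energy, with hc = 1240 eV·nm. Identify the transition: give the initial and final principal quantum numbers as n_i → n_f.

The photon energy is ΔE = hc/λ = 1240 / 656 = 1.890 eV.
With Z = 1, ΔE = 13.60 × (1/n_f² − 1/n_i²), so 1/n_f² − 1/n_i² = 0.1390.
Trying n_f = 2 gives 1/n_i² = 0.1110, i.e. n_i ≈ 3; this pair matches.

n_i = 3, n_f = 2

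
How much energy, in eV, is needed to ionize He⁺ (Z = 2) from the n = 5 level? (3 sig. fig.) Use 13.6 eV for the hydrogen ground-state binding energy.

E_n = −13.6 Z²/n² = −54.40/n² eV for Z = 2.
E_5 = −54.40/25 = −2.18 eV, so ionization (to E = 0) requires 2.18 eV.

2.18 eV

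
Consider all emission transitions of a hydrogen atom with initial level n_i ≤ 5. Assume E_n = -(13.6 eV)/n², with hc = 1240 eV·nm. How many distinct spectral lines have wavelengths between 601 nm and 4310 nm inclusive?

Enumerate all n_i → n_f pairs with 1 ≤ n_f < n_i ≤ 5 and compute λ = 1240 / [13.6·1·(1/n_f² − 1/n_i²)].
Lines falling in [601, 4310] nm: 3→2 (656.5 nm), 5→3 (1282 nm), 4→3 (1876 nm), 5→4 (4052 nm).

4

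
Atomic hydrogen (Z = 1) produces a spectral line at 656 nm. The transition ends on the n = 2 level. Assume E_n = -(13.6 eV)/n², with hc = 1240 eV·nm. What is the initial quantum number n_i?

The photon energy is ΔE = hc/λ = 1240 / 656 = 1.890 eV.
With Z = 1, ΔE = 13.60 × (1/n_f² − 1/n_i²), so 1/n_f² − 1/n_i² = 0.1390.
With n_f = 2: 1/n_i² = 1/4 − 0.1390 = 0.1110, so n_i ≈ 3.00.

n_i = 3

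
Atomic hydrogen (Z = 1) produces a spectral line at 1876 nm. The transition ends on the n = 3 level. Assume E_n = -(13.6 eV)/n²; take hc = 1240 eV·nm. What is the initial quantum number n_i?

n_i = 4

The photon energy is ΔE = hc/λ = 1240 / 1876 = 0.6610 eV.
With Z = 1, ΔE = 13.60 × (1/n_f² − 1/n_i²), so 1/n_f² − 1/n_i² = 0.04860.
With n_f = 3: 1/n_i² = 1/9 − 0.04860 = 0.06251, so n_i ≈ 4.00.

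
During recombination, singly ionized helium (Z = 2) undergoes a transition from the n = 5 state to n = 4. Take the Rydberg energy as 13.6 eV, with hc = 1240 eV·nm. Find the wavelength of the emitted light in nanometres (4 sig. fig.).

For Z = 2 the level energies scale as Z², so the effective Rydberg energy is 13.6 × 4 = 54.40 eV.
ΔE = 54.40 × (1/4² − 1/5²) = 54.40 × 0.02250 = 1.224 eV.
λ = hc/ΔE = 1240 / 1.224 = 1013 nm.

1013 nm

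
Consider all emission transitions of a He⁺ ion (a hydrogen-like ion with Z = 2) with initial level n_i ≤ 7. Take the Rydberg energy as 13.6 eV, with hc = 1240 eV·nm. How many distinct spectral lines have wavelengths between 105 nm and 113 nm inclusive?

1

Enumerate all n_i → n_f pairs with 1 ≤ n_f < n_i ≤ 7 and compute λ = 1240 / [13.6·4·(1/n_f² − 1/n_i²)].
Lines falling in [105, 113] nm: 5→2 (108.5 nm).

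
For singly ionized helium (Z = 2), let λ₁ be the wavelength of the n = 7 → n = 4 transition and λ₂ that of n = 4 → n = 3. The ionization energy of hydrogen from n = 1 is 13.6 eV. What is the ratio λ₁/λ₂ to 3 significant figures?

1.15

λ ∝ 1/ΔE ∝ 1/(1/n_f² − 1/n_i²), and the Z² and hc factors cancel in the ratio.
λ₁/λ₂ = (1/3² − 1/4²)/(1/4² − 1/7²) = 0.04861/0.04209 = 1.15.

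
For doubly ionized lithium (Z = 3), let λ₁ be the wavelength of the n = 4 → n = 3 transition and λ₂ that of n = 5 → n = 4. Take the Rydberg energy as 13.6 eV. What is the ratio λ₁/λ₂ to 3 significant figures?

λ ∝ 1/ΔE ∝ 1/(1/n_f² − 1/n_i²), and the Z² and hc factors cancel in the ratio.
λ₁/λ₂ = (1/4² − 1/5²)/(1/3² − 1/4²) = 0.02250/0.04861 = 0.463.

0.463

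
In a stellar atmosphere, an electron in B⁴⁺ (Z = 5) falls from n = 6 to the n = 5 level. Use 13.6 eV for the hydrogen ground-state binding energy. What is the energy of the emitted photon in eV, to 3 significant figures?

The Bohr energies scale as Z², so for Z = 5: E_n = −340.0/n² eV.
E_6 = −340.0/36 = −9.444 eV and E_5 = −340.0/25 = −13.60 eV.
The photon energy is |E_6 − E_5| = 4.16 eV.

4.16 eV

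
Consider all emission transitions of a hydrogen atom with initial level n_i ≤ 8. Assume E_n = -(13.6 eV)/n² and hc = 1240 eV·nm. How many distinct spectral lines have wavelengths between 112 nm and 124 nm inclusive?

Enumerate all n_i → n_f pairs with 1 ≤ n_f < n_i ≤ 8 and compute λ = 1240 / [13.6·1·(1/n_f² − 1/n_i²)].
Lines falling in [112, 124] nm: 2→1 (121.6 nm).

1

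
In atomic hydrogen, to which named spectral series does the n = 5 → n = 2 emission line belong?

Balmer

The series is set by the lower level: n_f = 2 is the Balmer series.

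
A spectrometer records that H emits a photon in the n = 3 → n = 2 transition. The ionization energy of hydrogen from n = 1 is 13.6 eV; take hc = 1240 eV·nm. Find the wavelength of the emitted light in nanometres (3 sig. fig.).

656 nm

ΔE = 13.60 × (1/2² − 1/3²) = 13.60 × 0.1389 = 1.889 eV.
λ = hc/ΔE = 1240 / 1.889 = 656 nm.
This line belongs to the Balmer series.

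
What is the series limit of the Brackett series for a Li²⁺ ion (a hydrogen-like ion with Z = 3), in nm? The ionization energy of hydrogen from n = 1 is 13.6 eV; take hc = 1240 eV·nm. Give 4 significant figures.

The Brackett series has lower level n_f = 4; the series limit corresponds to n_i → ∞.
ΔE_max = 13.6 × 9 / 4² = 7.650 eV.
λ_min = 1240 / 7.650 = 162.1 nm.

162.1 nm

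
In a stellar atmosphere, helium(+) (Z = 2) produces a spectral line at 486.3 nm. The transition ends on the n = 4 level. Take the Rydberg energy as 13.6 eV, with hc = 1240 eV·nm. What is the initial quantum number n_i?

n_i = 8

The photon energy is ΔE = hc/λ = 1240 / 486.3 = 2.550 eV.
With Z = 2, ΔE = 54.40 × (1/n_f² − 1/n_i²), so 1/n_f² − 1/n_i² = 0.04687.
With n_f = 4: 1/n_i² = 1/16 − 0.04687 = 0.01563, so n_i ≈ 8.00.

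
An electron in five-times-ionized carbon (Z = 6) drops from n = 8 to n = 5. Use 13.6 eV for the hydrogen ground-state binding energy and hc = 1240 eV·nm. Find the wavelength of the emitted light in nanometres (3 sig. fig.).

For Z = 6 the level energies scale as Z², so the effective Rydberg energy is 13.6 × 36 = 489.6 eV.
ΔE = 489.6 × (1/5² − 1/8²) = 489.6 × 0.02438 = 11.93 eV.
λ = hc/ΔE = 1240 / 11.93 = 104 nm.

104 nm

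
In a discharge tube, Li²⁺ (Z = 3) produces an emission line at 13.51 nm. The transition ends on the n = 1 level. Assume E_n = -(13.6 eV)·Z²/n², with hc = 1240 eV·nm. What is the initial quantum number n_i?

n_i = 2

The photon energy is ΔE = hc/λ = 1240 / 13.51 = 91.78 eV.
With Z = 3, ΔE = 122.4 × (1/n_f² − 1/n_i²), so 1/n_f² − 1/n_i² = 0.7499.
With n_f = 1: 1/n_i² = 1/1 − 0.7499 = 0.2501, so n_i ≈ 2.00.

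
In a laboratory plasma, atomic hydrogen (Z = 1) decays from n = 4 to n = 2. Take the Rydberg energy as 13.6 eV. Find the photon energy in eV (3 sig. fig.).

2.55 eV

E_4 = −13.60/16 = −0.8500 eV and E_2 = −13.60/4 = −3.400 eV.
The photon energy is |E_4 − E_2| = 2.55 eV.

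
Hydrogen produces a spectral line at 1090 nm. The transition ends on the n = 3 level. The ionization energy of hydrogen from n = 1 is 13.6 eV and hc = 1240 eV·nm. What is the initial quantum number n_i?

n_i = 6

The photon energy is ΔE = hc/λ = 1240 / 1090 = 1.138 eV.
With Z = 1, ΔE = 13.60 × (1/n_f² − 1/n_i²), so 1/n_f² − 1/n_i² = 0.08365.
With n_f = 3: 1/n_i² = 1/9 − 0.08365 = 0.02746, so n_i ≈ 6.03.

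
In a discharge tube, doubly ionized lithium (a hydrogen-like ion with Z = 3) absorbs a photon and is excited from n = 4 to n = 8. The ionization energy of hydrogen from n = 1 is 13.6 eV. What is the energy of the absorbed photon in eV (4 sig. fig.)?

5.738 eV

The Bohr energies scale as Z², so for Z = 3: E_n = −122.4/n² eV.
E_8 = −122.4/64 = −1.913 eV and E_4 = −122.4/16 = −7.650 eV.
The photon energy is |E_8 − E_4| = 5.738 eV.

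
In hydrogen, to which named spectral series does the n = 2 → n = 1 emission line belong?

The series is set by the lower level: n_f = 1 is the Lyman series.

Lyman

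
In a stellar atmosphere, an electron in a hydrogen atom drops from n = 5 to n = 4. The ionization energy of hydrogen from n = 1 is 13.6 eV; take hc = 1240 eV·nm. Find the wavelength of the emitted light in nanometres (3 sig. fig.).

4050 nm

ΔE = 13.60 × (1/4² − 1/5²) = 13.60 × 0.02250 = 0.3060 eV.
λ = hc/ΔE = 1240 / 0.3060 = 4050 nm.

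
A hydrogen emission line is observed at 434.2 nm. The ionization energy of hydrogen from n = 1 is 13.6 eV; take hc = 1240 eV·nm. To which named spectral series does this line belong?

ΔE = 1240/434.2 = 2.856 eV.
This matches 13.6 × (1/2² − 1/5²), so n_f = 2: the Balmer series.

Balmer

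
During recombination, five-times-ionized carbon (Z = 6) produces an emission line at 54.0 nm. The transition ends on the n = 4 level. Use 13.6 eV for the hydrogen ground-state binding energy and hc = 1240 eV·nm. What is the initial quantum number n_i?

n_i = 8

The photon energy is ΔE = hc/λ = 1240 / 54.0 = 22.96 eV.
With Z = 6, ΔE = 489.6 × (1/n_f² − 1/n_i²), so 1/n_f² − 1/n_i² = 0.04690.
With n_f = 4: 1/n_i² = 1/16 − 0.04690 = 0.01560, so n_i ≈ 8.01.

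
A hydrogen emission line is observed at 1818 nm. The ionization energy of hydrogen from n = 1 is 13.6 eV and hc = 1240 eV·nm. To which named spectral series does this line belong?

ΔE = 1240/1818 = 0.6821 eV.
This matches 13.6 × (1/4² − 1/9²), so n_f = 4: the Brackett series.

Brackett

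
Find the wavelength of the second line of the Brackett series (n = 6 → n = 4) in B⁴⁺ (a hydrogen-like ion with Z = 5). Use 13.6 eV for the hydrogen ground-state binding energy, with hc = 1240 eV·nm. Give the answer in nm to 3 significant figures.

The Brackett series terminates on n_f = 4; the second line has n_i = 4+2 = 6.
ΔE = 340.0 × (1/4² − 1/6²) = 11.81 eV.
λ = 1240 / 11.81 = 105 nm.

105 nm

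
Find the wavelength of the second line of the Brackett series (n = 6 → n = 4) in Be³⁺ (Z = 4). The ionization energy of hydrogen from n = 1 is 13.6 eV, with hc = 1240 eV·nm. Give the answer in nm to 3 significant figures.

164 nm

The Brackett series terminates on n_f = 4; the second line has n_i = 4+2 = 6.
ΔE = 217.6 × (1/4² − 1/6²) = 7.556 eV.
λ = 1240 / 7.556 = 164 nm.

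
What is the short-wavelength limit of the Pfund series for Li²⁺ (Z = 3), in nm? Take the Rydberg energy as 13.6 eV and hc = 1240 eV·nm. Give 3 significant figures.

253 nm

The Pfund series has lower level n_f = 5; the series limit corresponds to n_i → ∞.
ΔE_max = 13.6 × 9 / 5² = 4.896 eV.
λ_min = 1240 / 4.896 = 253 nm.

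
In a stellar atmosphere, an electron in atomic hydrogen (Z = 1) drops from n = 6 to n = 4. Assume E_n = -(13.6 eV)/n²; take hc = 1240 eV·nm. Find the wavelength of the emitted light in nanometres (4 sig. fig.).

ΔE = 13.60 × (1/4² − 1/6²) = 13.60 × 0.03472 = 0.4722 eV.
λ = hc/ΔE = 1240 / 0.4722 = 2626 nm.

2626 nm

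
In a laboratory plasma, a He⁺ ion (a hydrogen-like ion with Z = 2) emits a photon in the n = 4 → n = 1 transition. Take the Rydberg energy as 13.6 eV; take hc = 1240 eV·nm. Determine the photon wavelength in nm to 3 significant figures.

For Z = 2 the level energies scale as Z², so the effective Rydberg energy is 13.6 × 4 = 54.40 eV.
ΔE = 54.40 × (1/1² − 1/4²) = 54.40 × 0.9375 = 51.00 eV.
λ = hc/ΔE = 1240 / 51.00 = 24.3 nm.

24.3 nm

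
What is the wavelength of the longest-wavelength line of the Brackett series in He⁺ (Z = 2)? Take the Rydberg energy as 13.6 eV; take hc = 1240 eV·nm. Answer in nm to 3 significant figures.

The Brackett series terminates on n_f = 4; the first line has n_i = 4+1 = 5.
ΔE = 54.40 × (1/4² − 1/5²) = 1.224 eV.
λ = 1240 / 1.224 = 1010 nm.

1010 nm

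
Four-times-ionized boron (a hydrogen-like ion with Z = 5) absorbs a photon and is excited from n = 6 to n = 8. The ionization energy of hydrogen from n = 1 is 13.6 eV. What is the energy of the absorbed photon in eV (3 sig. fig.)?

4.13 eV

The Bohr energies scale as Z², so for Z = 5: E_n = −340.0/n² eV.
E_8 = −340.0/64 = −5.313 eV and E_6 = −340.0/36 = −9.444 eV.
The photon energy is |E_8 − E_6| = 4.13 eV.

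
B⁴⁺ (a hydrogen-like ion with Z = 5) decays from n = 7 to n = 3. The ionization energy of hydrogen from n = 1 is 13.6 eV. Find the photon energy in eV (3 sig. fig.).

30.8 eV

The Bohr energies scale as Z², so for Z = 5: E_n = −340.0/n² eV.
E_7 = −340.0/49 = −6.939 eV and E_3 = −340.0/9 = −37.78 eV.
The photon energy is |E_7 − E_3| = 30.8 eV.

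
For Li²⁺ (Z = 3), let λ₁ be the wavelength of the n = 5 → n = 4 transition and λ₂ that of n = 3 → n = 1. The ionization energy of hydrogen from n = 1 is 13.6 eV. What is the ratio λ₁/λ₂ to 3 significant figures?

39.5

λ ∝ 1/ΔE ∝ 1/(1/n_f² − 1/n_i²), and the Z² and hc factors cancel in the ratio.
λ₁/λ₂ = (1/1² − 1/3²)/(1/4² − 1/5²) = 0.8889/0.02250 = 39.5.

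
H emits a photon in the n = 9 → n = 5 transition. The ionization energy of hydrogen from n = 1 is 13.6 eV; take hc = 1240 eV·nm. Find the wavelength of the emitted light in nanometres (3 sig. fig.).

3300 nm

ΔE = 13.60 × (1/5² − 1/9²) = 13.60 × 0.02765 = 0.3761 eV.
λ = hc/ΔE = 1240 / 0.3761 = 3300 nm.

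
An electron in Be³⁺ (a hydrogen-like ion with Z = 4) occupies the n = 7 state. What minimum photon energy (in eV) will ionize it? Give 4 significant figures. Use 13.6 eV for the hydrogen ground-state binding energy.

4.441 eV

E_n = −13.6 Z²/n² = −217.6/n² eV for Z = 4.
E_7 = −217.6/49 = −4.441 eV, so ionization (to E = 0) requires 4.441 eV.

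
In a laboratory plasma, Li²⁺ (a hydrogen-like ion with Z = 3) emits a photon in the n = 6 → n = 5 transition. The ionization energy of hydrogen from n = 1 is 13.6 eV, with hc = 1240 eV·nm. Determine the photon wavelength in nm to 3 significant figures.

For Z = 3 the level energies scale as Z², so the effective Rydberg energy is 13.6 × 9 = 122.4 eV.
ΔE = 122.4 × (1/5² − 1/6²) = 122.4 × 0.01222 = 1.496 eV.
λ = hc/ΔE = 1240 / 1.496 = 829 nm.

829 nm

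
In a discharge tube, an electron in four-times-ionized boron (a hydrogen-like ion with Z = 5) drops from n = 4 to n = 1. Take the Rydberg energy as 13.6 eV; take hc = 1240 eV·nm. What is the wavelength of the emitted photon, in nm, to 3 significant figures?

For Z = 5 the level energies scale as Z², so the effective Rydberg energy is 13.6 × 25 = 340.0 eV.
ΔE = 340.0 × (1/1² − 1/4²) = 340.0 × 0.9375 = 318.8 eV.
λ = hc/ΔE = 1240 / 318.8 = 3.89 nm.

3.89 nm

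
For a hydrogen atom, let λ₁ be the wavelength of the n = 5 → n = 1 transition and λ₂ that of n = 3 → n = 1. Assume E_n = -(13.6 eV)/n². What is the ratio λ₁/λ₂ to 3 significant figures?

λ ∝ 1/ΔE ∝ 1/(1/n_f² − 1/n_i²), and the Z² and hc factors cancel in the ratio.
λ₁/λ₂ = (1/1² − 1/3²)/(1/1² − 1/5²) = 0.8889/0.9600 = 0.926.

0.926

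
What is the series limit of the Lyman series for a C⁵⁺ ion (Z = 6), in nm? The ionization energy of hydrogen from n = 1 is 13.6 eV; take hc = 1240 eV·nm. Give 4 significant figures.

2.533 nm

The Lyman series has lower level n_f = 1; the series limit corresponds to n_i → ∞.
ΔE_max = 13.6 × 36 / 1² = 489.6 eV.
λ_min = 1240 / 489.6 = 2.533 nm.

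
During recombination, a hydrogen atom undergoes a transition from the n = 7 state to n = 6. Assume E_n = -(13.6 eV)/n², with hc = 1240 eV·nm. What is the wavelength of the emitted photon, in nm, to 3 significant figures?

12400 nm

ΔE = 13.60 × (1/6² − 1/7²) = 13.60 × 0.007370 = 0.1002 eV.
λ = hc/ΔE = 1240 / 0.1002 = 12400 nm.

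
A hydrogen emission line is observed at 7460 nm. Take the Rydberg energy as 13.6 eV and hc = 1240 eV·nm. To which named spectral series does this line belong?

ΔE = 1240/7460 = 0.1662 eV.
This matches 13.6 × (1/5² − 1/6²), so n_f = 5: the Pfund series.

Pfund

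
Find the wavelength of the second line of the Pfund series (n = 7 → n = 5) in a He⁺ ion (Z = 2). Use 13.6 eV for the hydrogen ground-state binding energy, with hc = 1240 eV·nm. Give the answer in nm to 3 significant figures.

1160 nm

The Pfund series terminates on n_f = 5; the second line has n_i = 5+2 = 7.
ΔE = 54.40 × (1/5² − 1/7²) = 1.066 eV.
λ = 1240 / 1.066 = 1160 nm.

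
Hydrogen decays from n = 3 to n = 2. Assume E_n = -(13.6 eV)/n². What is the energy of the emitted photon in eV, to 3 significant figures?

1.89 eV

E_3 = −13.60/9 = −1.511 eV and E_2 = −13.60/4 = −3.400 eV.
The photon energy is |E_3 − E_2| = 1.89 eV.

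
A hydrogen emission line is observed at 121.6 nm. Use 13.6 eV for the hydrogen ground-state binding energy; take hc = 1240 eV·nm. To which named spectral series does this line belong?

Lyman

ΔE = 1240/121.6 = 10.20 eV.
This matches 13.6 × (1/1² − 1/2²), so n_f = 1: the Lyman series.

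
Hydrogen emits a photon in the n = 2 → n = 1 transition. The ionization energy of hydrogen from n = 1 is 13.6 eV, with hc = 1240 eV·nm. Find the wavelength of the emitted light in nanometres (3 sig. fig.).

ΔE = 13.60 × (1/1² − 1/2²) = 13.60 × 0.7500 = 10.20 eV.
λ = hc/ΔE = 1240 / 10.20 = 122 nm.
This line belongs to the Lyman series.

122 nm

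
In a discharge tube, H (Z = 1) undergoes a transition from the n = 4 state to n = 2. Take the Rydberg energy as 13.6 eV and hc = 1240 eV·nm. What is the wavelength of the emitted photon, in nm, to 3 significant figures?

ΔE = 13.60 × (1/2² − 1/4²) = 13.60 × 0.1875 = 2.550 eV.
λ = hc/ΔE = 1240 / 2.550 = 486 nm.

486 nm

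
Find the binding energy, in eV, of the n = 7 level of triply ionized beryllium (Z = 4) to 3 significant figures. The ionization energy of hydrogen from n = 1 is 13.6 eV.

E_n = −13.6 Z²/n² = −217.6/n² eV for Z = 4.
E_7 = −217.6/49 = −4.44 eV, so ionization (to E = 0) requires 4.44 eV.

4.44 eV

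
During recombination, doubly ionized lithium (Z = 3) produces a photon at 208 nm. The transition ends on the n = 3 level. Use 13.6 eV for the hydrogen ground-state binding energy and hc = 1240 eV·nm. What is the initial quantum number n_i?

The photon energy is ΔE = hc/λ = 1240 / 208 = 5.962 eV.
With Z = 3, ΔE = 122.4 × (1/n_f² − 1/n_i²), so 1/n_f² − 1/n_i² = 0.04871.
With n_f = 3: 1/n_i² = 1/9 − 0.04871 = 0.06241, so n_i ≈ 4.00.

n_i = 4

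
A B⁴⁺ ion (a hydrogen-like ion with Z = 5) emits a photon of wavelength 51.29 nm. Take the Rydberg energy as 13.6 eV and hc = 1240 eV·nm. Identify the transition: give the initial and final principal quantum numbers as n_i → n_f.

n_i = 5, n_f = 3

The photon energy is ΔE = hc/λ = 1240 / 51.29 = 24.18 eV.
With Z = 5, ΔE = 340.0 × (1/n_f² − 1/n_i²), so 1/n_f² − 1/n_i² = 0.07111.
Trying n_f = 3 gives 1/n_i² = 0.04000, i.e. n_i ≈ 5; this pair matches.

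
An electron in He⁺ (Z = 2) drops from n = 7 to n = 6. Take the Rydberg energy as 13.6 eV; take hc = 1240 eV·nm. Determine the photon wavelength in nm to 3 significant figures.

3090 nm

For Z = 2 the level energies scale as Z², so the effective Rydberg energy is 13.6 × 4 = 54.40 eV.
ΔE = 54.40 × (1/6² − 1/7²) = 54.40 × 0.007370 = 0.4009 eV.
λ = hc/ΔE = 1240 / 0.4009 = 3090 nm.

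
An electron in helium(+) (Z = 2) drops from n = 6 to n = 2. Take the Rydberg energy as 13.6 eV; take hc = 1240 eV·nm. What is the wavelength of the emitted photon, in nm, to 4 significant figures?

For Z = 2 the level energies scale as Z², so the effective Rydberg energy is 13.6 × 4 = 54.40 eV.
ΔE = 54.40 × (1/2² − 1/6²) = 54.40 × 0.2222 = 12.09 eV.
λ = hc/ΔE = 1240 / 12.09 = 102.6 nm.

102.6 nm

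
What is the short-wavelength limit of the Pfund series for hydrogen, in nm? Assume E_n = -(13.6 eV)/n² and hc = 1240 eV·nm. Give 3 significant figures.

2280 nm

The Pfund series has lower level n_f = 5; the series limit corresponds to n_i → ∞.
ΔE_max = 13.6 × 1 / 5² = 0.5440 eV.
λ_min = 1240 / 0.5440 = 2280 nm.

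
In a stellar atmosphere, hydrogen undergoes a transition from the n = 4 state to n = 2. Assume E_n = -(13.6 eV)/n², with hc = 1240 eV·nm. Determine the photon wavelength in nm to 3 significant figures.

486 nm

ΔE = 13.60 × (1/2² − 1/4²) = 13.60 × 0.1875 = 2.550 eV.
λ = hc/ΔE = 1240 / 2.550 = 486 nm.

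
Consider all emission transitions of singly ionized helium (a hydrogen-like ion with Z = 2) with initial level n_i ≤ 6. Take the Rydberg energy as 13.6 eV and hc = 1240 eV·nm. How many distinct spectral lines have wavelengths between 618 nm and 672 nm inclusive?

Enumerate all n_i → n_f pairs with 1 ≤ n_f < n_i ≤ 6 and compute λ = 1240 / [13.6·4·(1/n_f² − 1/n_i²)].
Lines falling in [618, 672] nm: 6→4 (656.5 nm).

1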